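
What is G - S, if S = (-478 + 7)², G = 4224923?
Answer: 4003082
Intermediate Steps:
S = 221841 (S = (-471)² = 221841)
G - S = 4224923 - 1*221841 = 4224923 - 221841 = 4003082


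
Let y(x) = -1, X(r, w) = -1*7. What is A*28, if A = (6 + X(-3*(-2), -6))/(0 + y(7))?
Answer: 28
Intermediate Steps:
X(r, w) = -7
A = 1 (A = (6 - 7)/(0 - 1) = -1/(-1) = -1*(-1) = 1)
A*28 = 1*28 = 28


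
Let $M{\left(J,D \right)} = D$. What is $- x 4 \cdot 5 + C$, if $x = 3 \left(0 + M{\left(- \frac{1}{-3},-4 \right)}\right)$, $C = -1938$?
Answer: $-1698$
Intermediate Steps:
$x = -12$ ($x = 3 \left(0 - 4\right) = 3 \left(-4\right) = -12$)
$- x 4 \cdot 5 + C = \left(-1\right) \left(-12\right) 4 \cdot 5 - 1938 = 12 \cdot 20 - 1938 = 240 - 1938 = -1698$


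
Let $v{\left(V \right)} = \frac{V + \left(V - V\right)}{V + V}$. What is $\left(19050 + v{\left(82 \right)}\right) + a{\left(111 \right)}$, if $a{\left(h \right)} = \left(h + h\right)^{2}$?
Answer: $\frac{136669}{2} \approx 68335.0$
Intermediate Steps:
$v{\left(V \right)} = \frac{1}{2}$ ($v{\left(V \right)} = \frac{V + 0}{2 V} = V \frac{1}{2 V} = \frac{1}{2}$)
$a{\left(h \right)} = 4 h^{2}$ ($a{\left(h \right)} = \left(2 h\right)^{2} = 4 h^{2}$)
$\left(19050 + v{\left(82 \right)}\right) + a{\left(111 \right)} = \left(19050 + \frac{1}{2}\right) + 4 \cdot 111^{2} = \frac{38101}{2} + 4 \cdot 12321 = \frac{38101}{2} + 49284 = \frac{136669}{2}$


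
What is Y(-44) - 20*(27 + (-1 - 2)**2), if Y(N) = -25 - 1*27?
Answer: -772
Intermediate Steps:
Y(N) = -52 (Y(N) = -25 - 27 = -52)
Y(-44) - 20*(27 + (-1 - 2)**2) = -52 - 20*(27 + (-1 - 2)**2) = -52 - 20*(27 + (-3)**2) = -52 - 20*(27 + 9) = -52 - 20*36 = -52 - 720 = -772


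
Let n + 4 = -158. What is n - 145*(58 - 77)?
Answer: 2593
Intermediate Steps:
n = -162 (n = -4 - 158 = -162)
n - 145*(58 - 77) = -162 - 145*(58 - 77) = -162 - 145*(-19) = -162 + 2755 = 2593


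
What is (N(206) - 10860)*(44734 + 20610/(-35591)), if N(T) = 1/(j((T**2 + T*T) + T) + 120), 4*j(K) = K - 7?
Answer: -1479201081676021504/3044845641 ≈ -4.8581e+8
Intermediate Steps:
j(K) = -7/4 + K/4 (j(K) = (K - 7)/4 = (-7 + K)/4 = -7/4 + K/4)
N(T) = 1/(473/4 + T**2/2 + T/4) (N(T) = 1/((-7/4 + ((T**2 + T*T) + T)/4) + 120) = 1/((-7/4 + ((T**2 + T**2) + T)/4) + 120) = 1/((-7/4 + (2*T**2 + T)/4) + 120) = 1/((-7/4 + (T + 2*T**2)/4) + 120) = 1/((-7/4 + (T**2/2 + T/4)) + 120) = 1/((-7/4 + T**2/2 + T/4) + 120) = 1/(473/4 + T**2/2 + T/4))
(N(206) - 10860)*(44734 + 20610/(-35591)) = (4/(473 + 206*(1 + 2*206)) - 10860)*(44734 + 20610/(-35591)) = (4/(473 + 206*(1 + 412)) - 10860)*(44734 + 20610*(-1/35591)) = (4/(473 + 206*413) - 10860)*(44734 - 20610/35591) = (4/(473 + 85078) - 10860)*(1592107184/35591) = (4/85551 - 10860)*(1592107184/35591) = -929083856/85551*1592107184/35591 = -1479201081676021504/3044845641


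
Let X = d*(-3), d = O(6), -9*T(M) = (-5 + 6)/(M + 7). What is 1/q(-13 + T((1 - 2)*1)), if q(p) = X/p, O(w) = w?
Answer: 703/972 ≈ 0.72325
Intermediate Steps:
T(M) = -1/(9*(7 + M)) (T(M) = -(-5 + 6)/(9*(M + 7)) = -1/(9*(7 + M)))
d = 6
X = -18 (X = 6*(-3) = -18)
q(p) = -18/p
1/q(-13 + T((1 - 2)*1)) = 1/(-18/(-13 - 1/(63 + 9*((1 - 2)*1)))) = 1/(-18/(-13 - 1/(63 + 9*(-1*1)))) = 1/(-18/(-13 - 1/(63 + 9*(-1)))) = 1/(-18/(-13 - 1/(63 - 9))) = 1/(-18/(-13 - 1/54)) = 1/(-18/(-703/54)) = 1/(-18*(-54/703)) = 1/(972/703) = 703/972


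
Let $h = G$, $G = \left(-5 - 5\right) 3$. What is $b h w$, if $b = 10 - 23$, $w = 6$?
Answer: $2340$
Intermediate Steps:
$G = -30$ ($G = \left(-10\right) 3 = -30$)
$h = -30$
$b = -13$ ($b = 10 - 23 = -13$)
$b h w = \left(-13\right) \left(-30\right) 6 = 390 \cdot 6 = 2340$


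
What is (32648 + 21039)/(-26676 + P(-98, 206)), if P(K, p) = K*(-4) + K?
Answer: -53687/26382 ≈ -2.0350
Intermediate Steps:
P(K, p) = -3*K (P(K, p) = -4*K + K = -3*K)
(32648 + 21039)/(-26676 + P(-98, 206)) = (32648 + 21039)/(-26676 - 3*(-98)) = 53687/(-26676 + 294) = 53687/(-26382) = 53687*(-1/26382) = -53687/26382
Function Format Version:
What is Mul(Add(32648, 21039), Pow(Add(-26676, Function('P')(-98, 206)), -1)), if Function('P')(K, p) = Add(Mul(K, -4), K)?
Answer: Rational(-53687, 26382) ≈ -2.0350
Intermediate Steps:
Function('P')(K, p) = Mul(-3, K) (Function('P')(K, p) = Add(Mul(-4, K), K) = Mul(-3, K))
Mul(Add(32648, 21039), Pow(Add(-26676, Function('P')(-98, 206)), -1)) = Mul(Add(32648, 21039), Pow(Add(-26676, Mul(-3, -98)), -1)) = Mul(53687, Pow(Add(-26676, 294), -1)) = Mul(53687, Pow(-26382, -1)) = Mul(53687, Rational(-1, 26382)) = Rational(-53687, 26382)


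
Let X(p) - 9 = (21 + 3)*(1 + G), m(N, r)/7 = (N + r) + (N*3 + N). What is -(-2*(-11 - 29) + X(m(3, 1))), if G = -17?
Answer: 295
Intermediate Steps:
m(N, r) = 7*r + 35*N (m(N, r) = 7*((N + r) + (N*3 + N)) = 7*((N + r) + (3*N + N)) = 7*((N + r) + 4*N) = 7*(r + 5*N) = 7*r + 35*N)
X(p) = -375 (X(p) = 9 + (21 + 3)*(1 - 17) = 9 + 24*(-16) = 9 - 384 = -375)
-(-2*(-11 - 29) + X(m(3, 1))) = -(-2*(-11 - 29) - 375) = -(-2*(-40) - 375) = -(80 - 375) = -1*(-295) = 295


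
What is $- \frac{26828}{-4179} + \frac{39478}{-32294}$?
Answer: $\frac{350702435}{67478313} \approx 5.1973$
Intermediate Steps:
$- \frac{26828}{-4179} + \frac{39478}{-32294} = \left(-26828\right) \left(- \frac{1}{4179}\right) + 39478 \left(- \frac{1}{32294}\right) = \frac{26828}{4179} - \frac{19739}{16147} = \frac{350702435}{67478313}$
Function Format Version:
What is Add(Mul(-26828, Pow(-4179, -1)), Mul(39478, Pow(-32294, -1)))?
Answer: Rational(350702435, 67478313) ≈ 5.1973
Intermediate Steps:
Add(Mul(-26828, Pow(-4179, -1)), Mul(39478, Pow(-32294, -1))) = Add(Mul(-26828, Rational(-1, 4179)), Mul(39478, Rational(-1, 32294))) = Add(Rational(26828, 4179), Rational(-19739, 16147)) = Rational(350702435, 67478313)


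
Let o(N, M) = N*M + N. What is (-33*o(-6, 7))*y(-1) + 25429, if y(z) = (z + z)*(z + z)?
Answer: 31765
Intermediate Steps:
o(N, M) = N + M*N (o(N, M) = M*N + N = N + M*N)
y(z) = 4*z**2 (y(z) = (2*z)*(2*z) = 4*z**2)
(-33*o(-6, 7))*y(-1) + 25429 = (-(-198)*(1 + 7))*(4*(-1)**2) + 25429 = (-(-198)*8)*(4*1) + 25429 = -33*(-48)*4 + 25429 = 1584*4 + 25429 = 6336 + 25429 = 31765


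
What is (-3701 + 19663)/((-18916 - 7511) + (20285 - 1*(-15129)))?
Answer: 15962/8987 ≈ 1.7761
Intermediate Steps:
(-3701 + 19663)/((-18916 - 7511) + (20285 - 1*(-15129))) = 15962/(-26427 + (20285 + 15129)) = 15962/(-26427 + 35414) = 15962/8987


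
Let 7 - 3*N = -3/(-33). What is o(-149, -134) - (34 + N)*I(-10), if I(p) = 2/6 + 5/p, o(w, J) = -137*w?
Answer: 2021486/99 ≈ 20419.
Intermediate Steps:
I(p) = ⅓ + 5/p (I(p) = 2*(⅙) + 5/p = ⅓ + 5/p)
N = 76/33 (N = 7/3 - (-1)/(-33) = 7/3 - (-1)*(-1)/33 = 7/3 - ⅓*1/11 = 7/3 - 1/33 = 76/33 ≈ 2.3030)
o(-149, -134) - (34 + N)*I(-10) = -137*(-149) - (34 + 76/33)*(⅓)*(15 - 10)/(-10) = 20413 - 1198*(⅓)*(-⅒)*5/33 = 20413 - 1198*(-1)/(33*6) = 20413 - 1*(-599/99) = 20413 + 599/99 = 2021486/99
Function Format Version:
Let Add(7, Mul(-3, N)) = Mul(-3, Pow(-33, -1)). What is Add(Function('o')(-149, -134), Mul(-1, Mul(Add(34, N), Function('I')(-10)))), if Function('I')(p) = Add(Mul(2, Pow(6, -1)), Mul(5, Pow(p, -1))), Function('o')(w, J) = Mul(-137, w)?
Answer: Rational(2021486, 99) ≈ 20419.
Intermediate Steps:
Function('I')(p) = Add(Rational(1, 3), Mul(5, Pow(p, -1))) (Function('I')(p) = Add(Mul(2, Rational(1, 6)), Mul(5, Pow(p, -1))) = Add(Rational(1, 3), Mul(5, Pow(p, -1))))
N = Rational(76, 33) (N = Add(Rational(7, 3), Mul(Rational(-1, 3), Mul(-3, Pow(-33, -1)))) = Add(Rational(7, 3), Mul(Rational(-1, 3), Mul(-3, Rational(-1, 33)))) = Add(Rational(7, 3), Mul(Rational(-1, 3), Rational(1, 11))) = Add(Rational(7, 3), Rational(-1, 33)) = Rational(76, 33) ≈ 2.3030)
Add(Function('o')(-149, -134), Mul(-1, Mul(Add(34, N), Function('I')(-10)))) = Add(Mul(-137, -149), Mul(-1, Mul(Add(34, Rational(76, 33)), Mul(Rational(1, 3), Pow(-10, -1), Add(15, -10))))) = Add(20413, Mul(-1, Mul(Rational(1198, 33), Mul(Rational(1, 3), Rational(-1, 10), 5)))) = Add(20413, Mul(-1, Mul(Rational(1198, 33), Rational(-1, 6)))) = Add(20413, Mul(-1, Rational(-599, 99))) = Add(20413, Rational(599, 99)) = Rational(2021486, 99)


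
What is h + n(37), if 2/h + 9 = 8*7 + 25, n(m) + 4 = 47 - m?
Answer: 217/36 ≈ 6.0278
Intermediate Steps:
n(m) = 43 - m (n(m) = -4 + (47 - m) = 43 - m)
h = 1/36 (h = 2/(-9 + (8*7 + 25)) = 2/(-9 + (56 + 25)) = 2/(-9 + 81) = 2/72 = 2*(1/72) = 1/36 ≈ 0.027778)
h + n(37) = 1/36 + (43 - 1*37) = 1/36 + (43 - 37) = 1/36 + 6 = 217/36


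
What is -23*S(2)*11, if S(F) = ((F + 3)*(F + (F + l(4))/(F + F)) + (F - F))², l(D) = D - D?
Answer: -158125/4 ≈ -39531.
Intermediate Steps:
l(D) = 0
S(F) = (½ + F)²*(3 + F)² (S(F) = ((F + 3)*(F + (F + 0)/(F + F)) + (F - F))² = ((3 + F)*(F + F/((2*F))) + 0)² = ((3 + F)*(F + F*(1/(2*F))) + 0)² = ((3 + F)*(F + ½) + 0)² = ((3 + F)*(½ + F) + 0)² = ((½ + F)*(3 + F) + 0)² = ((½ + F)*(3 + F))² = (½ + F)²*(3 + F)²)
-23*S(2)*11 = -23*(1 + 2*2)²*(3 + 2)²/4*11 = -23*(1 + 4)²*5²/4*11 = -23*5²*25/4*11 = -23*25*25/4*11 = -23*625/4*11 = -14375/4*11 = -158125/4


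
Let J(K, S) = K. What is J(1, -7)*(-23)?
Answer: -23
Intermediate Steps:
J(1, -7)*(-23) = 1*(-23) = -23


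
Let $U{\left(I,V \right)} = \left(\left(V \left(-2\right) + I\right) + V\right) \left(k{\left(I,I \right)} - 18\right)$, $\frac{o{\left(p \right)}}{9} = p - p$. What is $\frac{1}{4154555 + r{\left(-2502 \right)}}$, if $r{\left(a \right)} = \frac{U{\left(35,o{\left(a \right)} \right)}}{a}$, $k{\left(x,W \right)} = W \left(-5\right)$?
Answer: $\frac{2502}{10394703365} \approx 2.407 \cdot 10^{-7}$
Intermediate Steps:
$k{\left(x,W \right)} = - 5 W$
$o{\left(p \right)} = 0$ ($o{\left(p \right)} = 9 \left(p - p\right) = 9 \cdot 0 = 0$)
$U{\left(I,V \right)} = \left(-18 - 5 I\right) \left(I - V\right)$ ($U{\left(I,V \right)} = \left(\left(V \left(-2\right) + I\right) + V\right) \left(- 5 I - 18\right) = \left(\left(- 2 V + I\right) + V\right) \left(-18 - 5 I\right) = \left(\left(I - 2 V\right) + V\right) \left(-18 - 5 I\right) = \left(I - V\right) \left(-18 - 5 I\right) = \left(-18 - 5 I\right) \left(I - V\right)$)
$r{\left(a \right)} = - \frac{6755}{a}$ ($r{\left(a \right)} = \frac{\left(-18\right) 35 - 5 \cdot 35^{2} + 18 \cdot 0 + 5 \cdot 35 \cdot 0}{a} = \frac{-630 - 6125 + 0 + 0}{a} = - \frac{6755}{a}$)
$\frac{1}{4154555 + r{\left(-2502 \right)}} = \frac{1}{4154555 - \frac{6755}{-2502}} = \frac{1}{4154555 - - \frac{6755}{2502}} = \frac{1}{4154555 + \frac{6755}{2502}} = \frac{1}{\frac{10394703365}{2502}} = \frac{2502}{10394703365}$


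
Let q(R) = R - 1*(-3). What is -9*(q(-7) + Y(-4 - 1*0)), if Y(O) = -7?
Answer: 99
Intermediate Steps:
q(R) = 3 + R (q(R) = R + 3 = 3 + R)
-9*(q(-7) + Y(-4 - 1*0)) = -9*((3 - 7) - 7) = -9*(-4 - 7) = -9*(-11) = 99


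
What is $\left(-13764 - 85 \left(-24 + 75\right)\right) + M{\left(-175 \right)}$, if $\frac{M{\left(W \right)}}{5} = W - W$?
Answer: $-18099$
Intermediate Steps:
$M{\left(W \right)} = 0$ ($M{\left(W \right)} = 5 \left(W - W\right) = 5 \cdot 0 = 0$)
$\left(-13764 - 85 \left(-24 + 75\right)\right) + M{\left(-175 \right)} = \left(-13764 - 85 \left(-24 + 75\right)\right) + 0 = \left(-13764 - 4335\right) + 0 = -18099 + 0 = -18099$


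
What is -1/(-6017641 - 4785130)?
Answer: 1/10802771 ≈ 9.2569e-8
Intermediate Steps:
-1/(-6017641 - 4785130) = -1/(-10802771) = -1*(-1/10802771) = 1/10802771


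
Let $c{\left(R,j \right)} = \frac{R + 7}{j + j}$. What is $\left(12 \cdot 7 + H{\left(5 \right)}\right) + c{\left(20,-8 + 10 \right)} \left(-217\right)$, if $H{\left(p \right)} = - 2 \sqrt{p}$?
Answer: $- \frac{5523}{4} - 2 \sqrt{5} \approx -1385.2$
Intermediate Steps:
$c{\left(R,j \right)} = \frac{7 + R}{2 j}$
$\left(12 \cdot 7 + H{\left(5 \right)}\right) + c{\left(20,-8 + 10 \right)} \left(-217\right) = \left(12 \cdot 7 - 2 \sqrt{5}\right) + \frac{7 + 20}{2 \left(-8 + 10\right)} \left(-217\right) = \left(84 - 2 \sqrt{5}\right) + \frac{1}{2} \cdot \frac{1}{2} \cdot 27 \left(-217\right) = \left(84 - 2 \sqrt{5}\right) + \frac{27}{4} \left(-217\right) = \left(84 - 2 \sqrt{5}\right) - \frac{5859}{4} = - \frac{5523}{4} - 2 \sqrt{5}$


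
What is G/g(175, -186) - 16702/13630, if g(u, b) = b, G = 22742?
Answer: -78270008/633795 ≈ -123.49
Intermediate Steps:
G/g(175, -186) - 16702/13630 = 22742/(-186) - 16702/13630 = 22742*(-1/186) - 16702*1/13630 = -11371/93 - 8351/6815 = -78270008/633795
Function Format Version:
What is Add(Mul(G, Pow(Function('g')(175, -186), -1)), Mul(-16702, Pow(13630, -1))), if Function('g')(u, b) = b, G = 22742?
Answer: Rational(-78270008, 633795) ≈ -123.49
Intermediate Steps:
Add(Mul(G, Pow(Function('g')(175, -186), -1)), Mul(-16702, Pow(13630, -1))) = Add(Mul(22742, Pow(-186, -1)), Mul(-16702, Pow(13630, -1))) = Add(Mul(22742, Rational(-1, 186)), Mul(-16702, Rational(1, 13630))) = Add(Rational(-11371, 93), Rational(-8351, 6815)) = Rational(-78270008, 633795)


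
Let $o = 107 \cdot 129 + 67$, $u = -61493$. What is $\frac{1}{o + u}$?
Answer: $- \frac{1}{47623} \approx -2.0998 \cdot 10^{-5}$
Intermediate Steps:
$o = 13870$ ($o = 13803 + 67 = 13870$)
$\frac{1}{o + u} = \frac{1}{13870 - 61493} = \frac{1}{-47623} = - \frac{1}{47623}$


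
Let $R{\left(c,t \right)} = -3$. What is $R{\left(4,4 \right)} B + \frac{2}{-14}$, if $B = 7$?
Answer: $- \frac{148}{7} \approx -21.143$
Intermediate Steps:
$R{\left(4,4 \right)} B + \frac{2}{-14} = \left(-3\right) 7 + \frac{2}{-14} = -21 + 2 \left(- \frac{1}{14}\right) = -21 - \frac{1}{7} = - \frac{148}{7}$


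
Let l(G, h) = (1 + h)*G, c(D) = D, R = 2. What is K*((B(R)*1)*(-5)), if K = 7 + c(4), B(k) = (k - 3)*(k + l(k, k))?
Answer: 440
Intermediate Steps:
l(G, h) = G*(1 + h)
B(k) = (-3 + k)*(k + k*(1 + k)) (B(k) = (k - 3)*(k + k*(1 + k)) = (-3 + k)*(k + k*(1 + k)))
K = 11 (K = 7 + 4 = 11)
K*((B(R)*1)*(-5)) = 11*(((2*(-6 + 2² - 1*2))*1)*(-5)) = 11*(((2*(-6 + 4 - 2))*1)*(-5)) = 11*(((2*(-4))*1)*(-5)) = 11*(-8*1*(-5)) = 11*(-8*(-5)) = 11*40 = 440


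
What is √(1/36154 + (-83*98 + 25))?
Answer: I*√10599368868890/36154 ≈ 90.05*I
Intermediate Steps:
√(1/36154 + (-83*98 + 25)) = √(1/36154 + (-8134 + 25)) = √(1/36154 - 8109) = √(-293172785/36154) = I*√10599368868890/36154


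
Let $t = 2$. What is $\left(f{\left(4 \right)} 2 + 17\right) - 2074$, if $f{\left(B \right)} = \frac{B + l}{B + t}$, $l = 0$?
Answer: $- \frac{6167}{3} \approx -2055.7$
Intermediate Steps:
$f{\left(B \right)} = \frac{B}{2 + B}$ ($f{\left(B \right)} = \frac{B + 0}{B + 2} = \frac{B}{2 + B}$)
$\left(f{\left(4 \right)} 2 + 17\right) - 2074 = \left(\frac{4}{2 + 4} \cdot 2 + 17\right) - 2074 = \left(\frac{4}{6} \cdot 2 + 17\right) - 2074 = \left(4 \cdot \frac{1}{6} \cdot 2 + 17\right) - 2074 = \left(\frac{2}{3} \cdot 2 + 17\right) - 2074 = \left(\frac{4}{3} + 17\right) - 2074 = \frac{55}{3} - 2074 = - \frac{6167}{3}$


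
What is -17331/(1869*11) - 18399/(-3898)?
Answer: 103569601/26712994 ≈ 3.8771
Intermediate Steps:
-17331/(1869*11) - 18399/(-3898) = -17331/20559 - 18399*(-1/3898) = -17331*1/20559 + 18399/3898 = -5777/6853 + 18399/3898 = 103569601/26712994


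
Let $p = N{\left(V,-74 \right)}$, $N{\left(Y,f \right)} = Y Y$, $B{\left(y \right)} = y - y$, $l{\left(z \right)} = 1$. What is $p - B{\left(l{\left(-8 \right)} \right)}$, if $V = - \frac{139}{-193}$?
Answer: $\frac{19321}{37249} \approx 0.5187$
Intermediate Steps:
$B{\left(y \right)} = 0$
$V = \frac{139}{193}$ ($V = \left(-139\right) \left(- \frac{1}{193}\right) = \frac{139}{193} \approx 0.72021$)
$N{\left(Y,f \right)} = Y^{2}$
$p = \frac{19321}{37249}$ ($p = \left(\frac{139}{193}\right)^{2} = \frac{19321}{37249} \approx 0.5187$)
$p - B{\left(l{\left(-8 \right)} \right)} = \frac{19321}{37249} - 0 = \frac{19321}{37249} + 0 = \frac{19321}{37249}$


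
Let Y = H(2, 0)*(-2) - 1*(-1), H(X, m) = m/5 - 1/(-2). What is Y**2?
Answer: 0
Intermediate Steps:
H(X, m) = 1/2 + m/5 (H(X, m) = m*(1/5) - 1*(-1/2) = m/5 + 1/2 = 1/2 + m/5)
Y = 0 (Y = (1/2 + (1/5)*0)*(-2) - 1*(-1) = (1/2 + 0)*(-2) + 1 = (1/2)*(-2) + 1 = -1 + 1 = 0)
Y**2 = 0**2 = 0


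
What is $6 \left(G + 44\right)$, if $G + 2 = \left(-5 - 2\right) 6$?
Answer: $0$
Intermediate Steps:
$G = -44$ ($G = -2 + \left(-5 - 2\right) 6 = -2 - 42 = -44$)
$6 \left(G + 44\right) = 6 \left(-44 + 44\right) = 6 \cdot 0 = 0$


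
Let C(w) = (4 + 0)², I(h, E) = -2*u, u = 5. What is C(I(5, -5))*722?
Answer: 11552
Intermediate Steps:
I(h, E) = -10 (I(h, E) = -2*5 = -10)
C(w) = 16 (C(w) = 4² = 16)
C(I(5, -5))*722 = 16*722 = 11552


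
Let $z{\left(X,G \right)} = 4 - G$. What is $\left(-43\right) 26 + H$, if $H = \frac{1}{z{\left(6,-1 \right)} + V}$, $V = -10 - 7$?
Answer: $- \frac{13417}{12} \approx -1118.1$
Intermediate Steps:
$V = -17$
$H = - \frac{1}{12}$ ($H = \frac{1}{\left(4 - -1\right) - 17} = \frac{1}{\left(4 + 1\right) - 17} = \frac{1}{5 - 17} = \frac{1}{-12} = - \frac{1}{12} \approx -0.083333$)
$\left(-43\right) 26 + H = \left(-43\right) 26 - \frac{1}{12} = -1118 - \frac{1}{12} = - \frac{13417}{12}$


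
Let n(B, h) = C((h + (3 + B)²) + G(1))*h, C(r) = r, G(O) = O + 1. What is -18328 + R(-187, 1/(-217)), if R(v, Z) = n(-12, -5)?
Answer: -18718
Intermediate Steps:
G(O) = 1 + O
n(B, h) = h*(2 + h + (3 + B)²) (n(B, h) = ((h + (3 + B)²) + (1 + 1))*h = ((h + (3 + B)²) + 2)*h = (2 + h + (3 + B)²)*h = h*(2 + h + (3 + B)²))
R(v, Z) = -390 (R(v, Z) = -5*(2 - 5 + (3 - 12)²) = -5*(2 - 5 + (-9)²) = -5*(2 - 5 + 81) = -5*78 = -390)
-18328 + R(-187, 1/(-217)) = -18328 - 390 = -18718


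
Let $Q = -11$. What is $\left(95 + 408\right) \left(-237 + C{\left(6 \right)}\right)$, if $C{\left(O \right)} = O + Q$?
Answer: $-121726$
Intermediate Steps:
$C{\left(O \right)} = -11 + O$ ($C{\left(O \right)} = O - 11 = -11 + O$)
$\left(95 + 408\right) \left(-237 + C{\left(6 \right)}\right) = \left(95 + 408\right) \left(-237 + \left(-11 + 6\right)\right) = 503 \left(-237 - 5\right) = 503 \left(-242\right) = -121726$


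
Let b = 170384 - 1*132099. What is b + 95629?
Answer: 133914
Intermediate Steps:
b = 38285 (b = 170384 - 132099 = 38285)
b + 95629 = 38285 + 95629 = 133914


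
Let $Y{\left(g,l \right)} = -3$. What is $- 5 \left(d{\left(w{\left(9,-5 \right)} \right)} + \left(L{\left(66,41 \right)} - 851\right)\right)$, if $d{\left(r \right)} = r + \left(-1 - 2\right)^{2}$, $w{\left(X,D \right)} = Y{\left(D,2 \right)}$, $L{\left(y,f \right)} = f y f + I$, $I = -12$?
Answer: $-550445$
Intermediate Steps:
$L{\left(y,f \right)} = -12 + y f^{2}$ ($L{\left(y,f \right)} = f y f - 12 = y f^{2} - 12 = -12 + y f^{2}$)
$w{\left(X,D \right)} = -3$
$d{\left(r \right)} = 9 + r$ ($d{\left(r \right)} = r + \left(-3\right)^{2} = r + 9 = 9 + r$)
$- 5 \left(d{\left(w{\left(9,-5 \right)} \right)} + \left(L{\left(66,41 \right)} - 851\right)\right) = - 5 \left(\left(9 - 3\right) - \left(863 - 110946\right)\right) = - 5 \left(6 + \left(\left(-12 + 66 \cdot 1681\right) - 851\right)\right) = - 5 \left(6 + \left(\left(-12 + 110946\right) - 851\right)\right) = - 5 \left(6 + \left(110934 - 851\right)\right) = - 5 \left(6 + 110083\right) = \left(-5\right) 110089 = -550445$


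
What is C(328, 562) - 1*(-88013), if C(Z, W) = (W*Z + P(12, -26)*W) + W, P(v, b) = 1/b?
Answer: 3547562/13 ≈ 2.7289e+5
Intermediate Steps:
C(Z, W) = 25*W/26 + W*Z (C(Z, W) = (W*Z + W/(-26)) + W = (W*Z - W/26) + W = (-W/26 + W*Z) + W = 25*W/26 + W*Z)
C(328, 562) - 1*(-88013) = (1/26)*562*(25 + 26*328) - 1*(-88013) = (1/26)*562*(25 + 8528) + 88013 = (1/26)*562*8553 + 88013 = 2403393/13 + 88013 = 3547562/13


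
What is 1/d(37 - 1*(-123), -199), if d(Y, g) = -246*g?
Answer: 1/48954 ≈ 2.0427e-5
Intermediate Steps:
1/d(37 - 1*(-123), -199) = 1/(-246*(-199)) = 1/48954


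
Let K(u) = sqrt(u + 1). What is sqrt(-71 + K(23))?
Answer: sqrt(-71 + 2*sqrt(6)) ≈ 8.1302*I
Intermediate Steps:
K(u) = sqrt(1 + u)
sqrt(-71 + K(23)) = sqrt(-71 + sqrt(1 + 23)) = sqrt(-71 + sqrt(24)) = sqrt(-71 + 2*sqrt(6))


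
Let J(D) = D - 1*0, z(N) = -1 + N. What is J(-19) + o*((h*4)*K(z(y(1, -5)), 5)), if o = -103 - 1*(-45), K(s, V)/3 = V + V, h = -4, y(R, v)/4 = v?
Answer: 27821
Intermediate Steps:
y(R, v) = 4*v
K(s, V) = 6*V (K(s, V) = 3*(V + V) = 3*(2*V) = 6*V)
J(D) = D (J(D) = D + 0 = D)
o = -58 (o = -103 + 45 = -58)
J(-19) + o*((h*4)*K(z(y(1, -5)), 5)) = -19 - 58*(-4*4)*6*5 = -19 - (-928)*30 = -19 - 58*(-480) = -19 + 27840 = 27821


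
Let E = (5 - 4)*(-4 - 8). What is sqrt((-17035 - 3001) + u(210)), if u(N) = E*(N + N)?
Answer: 2*I*sqrt(6269) ≈ 158.35*I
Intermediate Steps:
E = -12 (E = 1*(-12) = -12)
u(N) = -24*N (u(N) = -12*(N + N) = -24*N)
sqrt((-17035 - 3001) + u(210)) = sqrt((-17035 - 3001) - 24*210) = sqrt(-20036 - 5040) = sqrt(-25076) = 2*I*sqrt(6269)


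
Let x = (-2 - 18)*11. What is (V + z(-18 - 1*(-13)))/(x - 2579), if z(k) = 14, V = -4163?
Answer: 461/311 ≈ 1.4823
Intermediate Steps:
x = -220 (x = -20*11 = -220)
(V + z(-18 - 1*(-13)))/(x - 2579) = (-4163 + 14)/(-220 - 2579) = -4149/(-2799) = -4149*(-1/2799) = 461/311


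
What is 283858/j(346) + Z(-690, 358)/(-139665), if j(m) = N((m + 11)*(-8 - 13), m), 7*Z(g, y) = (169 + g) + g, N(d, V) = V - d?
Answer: 39646384409/1095392595 ≈ 36.194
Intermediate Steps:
Z(g, y) = 169/7 + 2*g/7 (Z(g, y) = ((169 + g) + g)/7 = (169 + 2*g)/7 = 169/7 + 2*g/7)
j(m) = 231 + 22*m (j(m) = m - (m + 11)*(-8 - 13) = m - (11 + m)*(-21) = m - (-231 - 21*m) = m + (231 + 21*m) = 231 + 22*m)
283858/j(346) + Z(-690, 358)/(-139665) = 283858/(231 + 22*346) + (169/7 + (2/7)*(-690))/(-139665) = 283858/(231 + 7612) + (169/7 - 1380/7)*(-1/139665) = 283858/7843 - 173*(-1/139665) = 283858*(1/7843) + 173/139665 = 283858/7843 + 173/139665 = 39646384409/1095392595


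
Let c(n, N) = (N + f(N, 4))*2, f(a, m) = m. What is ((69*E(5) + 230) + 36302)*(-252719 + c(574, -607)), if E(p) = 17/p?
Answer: -9335958905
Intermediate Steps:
c(n, N) = 8 + 2*N (c(n, N) = (N + 4)*2 = (4 + N)*2 = 8 + 2*N)
((69*E(5) + 230) + 36302)*(-252719 + c(574, -607)) = ((69*(17/5) + 230) + 36302)*(-252719 + (8 + 2*(-607))) = ((69*(17*(⅕)) + 230) + 36302)*(-252719 + (8 - 1214)) = ((69*(17/5) + 230) + 36302)*(-252719 - 1206) = ((1173/5 + 230) + 36302)*(-253925) = (2323/5 + 36302)*(-253925) = (183833/5)*(-253925) = -9335958905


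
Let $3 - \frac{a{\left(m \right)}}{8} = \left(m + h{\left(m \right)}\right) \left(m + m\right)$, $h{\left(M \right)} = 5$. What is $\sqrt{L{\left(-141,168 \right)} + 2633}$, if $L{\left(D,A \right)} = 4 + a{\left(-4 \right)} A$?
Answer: $\sqrt{17421} \approx 131.99$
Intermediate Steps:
$a{\left(m \right)} = 24 - 16 m \left(5 + m\right)$ ($a{\left(m \right)} = 24 - 8 \left(m + 5\right) \left(m + m\right) = 24 - 8 \left(5 + m\right) 2 m = 24 - 8 \cdot 2 m \left(5 + m\right) = 24 - 16 m \left(5 + m\right)$)
$L{\left(D,A \right)} = 4 + 88 A$ ($L{\left(D,A \right)} = 4 + \left(24 - -320 - 16 \left(-4\right)^{2}\right) A = 4 + \left(24 + 320 - 256\right) A = 4 + 88 A$)
$\sqrt{L{\left(-141,168 \right)} + 2633} = \sqrt{\left(4 + 88 \cdot 168\right) + 2633} = \sqrt{\left(4 + 14784\right) + 2633} = \sqrt{14788 + 2633} = \sqrt{17421}$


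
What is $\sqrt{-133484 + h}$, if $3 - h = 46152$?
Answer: $i \sqrt{179633} \approx 423.83 i$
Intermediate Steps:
$h = -46149$ ($h = 3 - 46152 = -46149$)
$\sqrt{-133484 + h} = \sqrt{-133484 - 46149} = \sqrt{-179633} = i \sqrt{179633}$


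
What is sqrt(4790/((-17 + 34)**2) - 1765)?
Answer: I*sqrt(505295)/17 ≈ 41.814*I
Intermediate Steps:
sqrt(4790/((-17 + 34)**2) - 1765) = sqrt(4790/(17**2) - 1765) = sqrt(4790/289 - 1765) = sqrt(-505295/289) = I*sqrt(505295)/17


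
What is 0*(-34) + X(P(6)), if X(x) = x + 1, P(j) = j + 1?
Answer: 8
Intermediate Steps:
P(j) = 1 + j
X(x) = 1 + x
0*(-34) + X(P(6)) = 0*(-34) + (1 + (1 + 6)) = 0 + (1 + 7) = 0 + 8 = 8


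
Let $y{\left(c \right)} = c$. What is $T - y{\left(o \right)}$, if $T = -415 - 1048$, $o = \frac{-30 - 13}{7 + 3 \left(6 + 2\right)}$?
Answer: $- \frac{45310}{31} \approx -1461.6$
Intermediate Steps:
$o = - \frac{43}{31}$ ($o = - \frac{43}{7 + 3 \cdot 8} = - \frac{43}{7 + 24} = - \frac{43}{31} \approx -1.3871$)
$T = -1463$ ($T = -415 - 1048 = -1463$)
$T - y{\left(o \right)} = -1463 - - \frac{43}{31} = -1463 + \frac{43}{31} = - \frac{45310}{31}$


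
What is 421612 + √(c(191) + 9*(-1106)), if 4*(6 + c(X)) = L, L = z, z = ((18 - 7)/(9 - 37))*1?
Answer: 421612 + I*√7808717/28 ≈ 4.2161e+5 + 99.8*I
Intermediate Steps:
z = -11/28 (z = (11/(-28))*1 = (11*(-1/28))*1 = -11/28*1 = -11/28 ≈ -0.39286)
L = -11/28 ≈ -0.39286
c(X) = -683/112 (c(X) = -6 + (¼)*(-11/28) = -6 - 11/112 = -683/112)
421612 + √(c(191) + 9*(-1106)) = 421612 + √(-683/112 + 9*(-1106)) = 421612 + √(-683/112 - 9954) = 421612 + √(-1115531/112) = 421612 + I*√7808717/28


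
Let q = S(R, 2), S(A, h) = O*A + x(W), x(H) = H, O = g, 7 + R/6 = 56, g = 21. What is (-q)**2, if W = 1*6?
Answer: 38192400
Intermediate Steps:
W = 6
R = 294 (R = -42 + 6*56 = -42 + 336 = 294)
O = 21
S(A, h) = 6 + 21*A (S(A, h) = 21*A + 6 = 6 + 21*A)
q = 6180 (q = 6 + 21*294 = 6 + 6174 = 6180)
(-q)**2 = (-1*6180)**2 = (-6180)**2 = 38192400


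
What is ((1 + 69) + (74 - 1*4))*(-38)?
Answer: -5320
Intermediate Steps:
((1 + 69) + (74 - 1*4))*(-38) = (70 + (74 - 4))*(-38) = (70 + 70)*(-38) = 140*(-38) = -5320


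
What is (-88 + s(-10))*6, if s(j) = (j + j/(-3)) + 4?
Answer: -544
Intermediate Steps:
s(j) = 4 + 2*j/3 (s(j) = (j + j*(-1/3)) + 4 = (j - j/3) + 4 = 2*j/3 + 4 = 4 + 2*j/3)
(-88 + s(-10))*6 = (-88 + (4 + (2/3)*(-10)))*6 = (-88 + (4 - 20/3))*6 = (-88 - 8/3)*6 = -272/3*6 = -544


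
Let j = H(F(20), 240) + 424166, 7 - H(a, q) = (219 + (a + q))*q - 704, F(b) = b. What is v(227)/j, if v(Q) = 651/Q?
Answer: 651/70351159 ≈ 9.2536e-6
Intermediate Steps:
H(a, q) = 711 - q*(219 + a + q) (H(a, q) = 7 - ((219 + (a + q))*q - 704) = 7 - ((219 + a + q)*q - 704) = 7 - (q*(219 + a + q) - 704) = 7 - (-704 + q*(219 + a + q)) = 7 + (704 - q*(219 + a + q)) = 711 - q*(219 + a + q))
j = 309917 (j = (711 - 1*240**2 - 219*240 - 1*20*240) + 424166 = (711 - 1*57600 - 52560 - 4800) + 424166 = (711 - 57600 - 52560 - 4800) + 424166 = -114249 + 424166 = 309917)
v(227)/j = (651/227)/309917 = (651*(1/227))*(1/309917) = (651/227)*(1/309917) = 651/70351159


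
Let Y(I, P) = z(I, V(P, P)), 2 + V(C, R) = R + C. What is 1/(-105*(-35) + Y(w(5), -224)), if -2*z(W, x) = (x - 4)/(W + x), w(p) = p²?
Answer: 425/1561648 ≈ 0.00027215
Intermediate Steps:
V(C, R) = -2 + C + R (V(C, R) = -2 + (R + C) = -2 + (C + R) = -2 + C + R)
z(W, x) = -(-4 + x)/(2*(W + x)) (z(W, x) = -(x - 4)/(2*(W + x)) = -(-4 + x)/(2*(W + x)))
Y(I, P) = (3 - P)/(-2 + I + 2*P) (Y(I, P) = (2 - (-2 + P + P)/2)/(I + (-2 + P + P)) = (2 - (-2 + 2*P)/2)/(I + (-2 + 2*P)) = (2 + (1 - P))/(-2 + I + 2*P) = (3 - P)/(-2 + I + 2*P))
1/(-105*(-35) + Y(w(5), -224)) = 1/(-105*(-35) + (3 - 1*(-224))/(-2 + 5² + 2*(-224))) = 1/(3675 + (3 + 224)/(-2 + 25 - 448)) = 1/(3675 + 227/(-425)) = 1/(3675 - 1/425*227) = 1/(3675 - 227/425) = 1/(1561648/425) = 425/1561648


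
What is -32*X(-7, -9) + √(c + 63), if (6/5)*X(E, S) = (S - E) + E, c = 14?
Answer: 240 + √77 ≈ 248.77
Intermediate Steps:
X(E, S) = 5*S/6 (X(E, S) = 5*((S - E) + E)/6 = 5*S/6)
-32*X(-7, -9) + √(c + 63) = -80*(-9)/3 + √(14 + 63) = -32*(-15/2) + √77 = 240 + √77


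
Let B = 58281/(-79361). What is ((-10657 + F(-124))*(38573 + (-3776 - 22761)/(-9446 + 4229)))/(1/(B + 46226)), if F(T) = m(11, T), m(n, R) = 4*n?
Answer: -7835852133296923282270/414026337 ≈ -1.8926e+13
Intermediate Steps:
F(T) = 44 (F(T) = 4*11 = 44)
B = -58281/79361 (B = 58281*(-1/79361) = -58281/79361 ≈ -0.73438)
((-10657 + F(-124))*(38573 + (-3776 - 22761)/(-9446 + 4229)))/(1/(B + 46226)) = ((-10657 + 44)*(38573 + (-3776 - 22761)/(-9446 + 4229)))/(1/(-58281/79361 + 46226)) = (-10613*(38573 - 26537/(-5217)))/(1/(3668483305/79361)) = (-10613*(38573 - 26537*(-1/5217)))/(79361/3668483305) = -10613*(38573 + 26537/5217)*(3668483305/79361) = -10613*201261878/5217*(3668483305/79361) = -2135992311214/5217*3668483305/79361 = -7835852133296923282270/414026337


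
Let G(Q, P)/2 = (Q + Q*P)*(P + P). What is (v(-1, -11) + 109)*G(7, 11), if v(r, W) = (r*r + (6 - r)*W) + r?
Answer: 118272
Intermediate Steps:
G(Q, P) = 4*P*(Q + P*Q) (G(Q, P) = 2*((Q + Q*P)*(P + P)) = 2*((Q + P*Q)*(2*P)) = 2*(2*P*(Q + P*Q)) = 4*P*(Q + P*Q))
v(r, W) = r + r² + W*(6 - r) (v(r, W) = (r² + W*(6 - r)) + r = r + r² + W*(6 - r))
(v(-1, -11) + 109)*G(7, 11) = ((-1 + (-1)² + 6*(-11) - 1*(-11)*(-1)) + 109)*(4*11*7*(1 + 11)) = ((-1 + 1 - 66 - 11) + 109)*(4*11*7*12) = (-77 + 109)*3696 = 32*3696 = 118272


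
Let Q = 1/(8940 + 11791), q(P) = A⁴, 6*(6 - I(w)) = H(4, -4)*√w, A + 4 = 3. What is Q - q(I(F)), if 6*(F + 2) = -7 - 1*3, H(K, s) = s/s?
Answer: -20730/20731 ≈ -0.99995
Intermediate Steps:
H(K, s) = 1
A = -1 (A = -4 + 3 = -1)
F = -11/3 (F = -2 + (-7 - 1*3)/6 = -2 + (-7 - 3)/6 = -2 + (⅙)*(-10) = -2 - 5/3 = -11/3 ≈ -3.6667)
I(w) = 6 - √w/6
q(P) = 1 (q(P) = (-1)⁴ = 1)
Q = 1/20731 ≈ 4.8237e-5
Q - q(I(F)) = 1/20731 - 1*1 = 1/20731 - 1 = -20730/20731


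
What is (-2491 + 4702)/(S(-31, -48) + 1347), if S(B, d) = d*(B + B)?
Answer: 67/131 ≈ 0.51145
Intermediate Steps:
S(B, d) = 2*B*d (S(B, d) = d*(2*B) = 2*B*d)
(-2491 + 4702)/(S(-31, -48) + 1347) = (-2491 + 4702)/(2*(-31)*(-48) + 1347) = 2211/(2976 + 1347) = 2211/4323 = 2211*(1/4323) = 67/131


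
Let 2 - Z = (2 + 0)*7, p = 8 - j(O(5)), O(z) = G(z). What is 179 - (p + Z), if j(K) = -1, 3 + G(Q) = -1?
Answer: 182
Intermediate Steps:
G(Q) = -4 (G(Q) = -3 - 1 = -4)
O(z) = -4
p = 9 (p = 8 - 1*(-1) = 8 + 1 = 9)
Z = -12 (Z = 2 - (2 + 0)*7 = 2 - 2*7 = 2 - 1*14 = 2 - 14 = -12)
179 - (p + Z) = 179 - (9 - 12) = 179 - 1*(-3) = 179 + 3 = 182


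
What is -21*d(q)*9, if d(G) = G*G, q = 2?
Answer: -756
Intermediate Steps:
d(G) = G²
-21*d(q)*9 = -21*2²*9 = -21*4*9 = -84*9 = -756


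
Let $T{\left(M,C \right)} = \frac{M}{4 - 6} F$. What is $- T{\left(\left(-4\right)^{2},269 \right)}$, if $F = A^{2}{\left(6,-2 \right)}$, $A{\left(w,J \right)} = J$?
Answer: $32$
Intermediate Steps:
$F = 4$ ($F = \left(-2\right)^{2} = 4$)
$T{\left(M,C \right)} = - 2 M$ ($T{\left(M,C \right)} = \frac{M}{4 - 6} \cdot 4 = \frac{M}{-2} \cdot 4 = - \frac{M}{2} \cdot 4 = - 2 M$)
$- T{\left(\left(-4\right)^{2},269 \right)} = - \left(-2\right) \left(-4\right)^{2} = - \left(-2\right) 16 = \left(-1\right) \left(-32\right) = 32$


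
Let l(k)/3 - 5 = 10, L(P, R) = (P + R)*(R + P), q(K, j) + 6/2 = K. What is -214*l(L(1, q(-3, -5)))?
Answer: -9630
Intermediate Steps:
q(K, j) = -3 + K
L(P, R) = (P + R)² (L(P, R) = (P + R)*(P + R) = (P + R)²)
l(k) = 45 (l(k) = 15 + 3*10 = 15 + 30 = 45)
-214*l(L(1, q(-3, -5))) = -214*45 = -9630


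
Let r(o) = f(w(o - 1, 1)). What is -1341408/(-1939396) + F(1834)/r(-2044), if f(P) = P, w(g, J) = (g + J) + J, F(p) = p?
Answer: -204088930/990546507 ≈ -0.20604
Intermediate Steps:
w(g, J) = g + 2*J (w(g, J) = (J + g) + J = g + 2*J)
r(o) = 1 + o (r(o) = (o - 1) + 2*1 = (-1 + o) + 2 = 1 + o)
-1341408/(-1939396) + F(1834)/r(-2044) = -1341408/(-1939396) + 1834/(1 - 2044) = -1341408*(-1/1939396) + 1834/(-2043) = 335352/484849 + 1834*(-1/2043) = 335352/484849 - 1834/2043 = -204088930/990546507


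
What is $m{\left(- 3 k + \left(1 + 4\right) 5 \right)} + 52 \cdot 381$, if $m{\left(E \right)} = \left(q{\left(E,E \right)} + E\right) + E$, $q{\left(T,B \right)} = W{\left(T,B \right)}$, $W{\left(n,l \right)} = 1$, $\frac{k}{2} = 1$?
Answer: $19851$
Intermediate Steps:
$k = 2$ ($k = 2 \cdot 1 = 2$)
$q{\left(T,B \right)} = 1$
$m{\left(E \right)} = 1 + 2 E$ ($m{\left(E \right)} = \left(1 + E\right) + E = 1 + 2 E$)
$m{\left(- 3 k + \left(1 + 4\right) 5 \right)} + 52 \cdot 381 = \left(1 + 2 \left(\left(-3\right) 2 + \left(1 + 4\right) 5\right)\right) + 52 \cdot 381 = \left(1 + 2 \left(-6 + 5 \cdot 5\right)\right) + 19812 = \left(1 + 2 \left(-6 + 25\right)\right) + 19812 = \left(1 + 2 \cdot 19\right) + 19812 = \left(1 + 38\right) + 19812 = 39 + 19812 = 19851$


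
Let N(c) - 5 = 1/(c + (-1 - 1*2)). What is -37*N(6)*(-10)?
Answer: 5920/3 ≈ 1973.3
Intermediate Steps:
N(c) = 5 + 1/(-3 + c) (N(c) = 5 + 1/(c + (-1 - 1*2)) = 5 + 1/(c + (-1 - 2)) = 5 + 1/(c - 3) = 5 + 1/(-3 + c))
-37*N(6)*(-10) = -37*(-14 + 5*6)/(-3 + 6)*(-10) = -37*(-14 + 30)/3*(-10) = -37*16/3*(-10) = -592/3*(-10) = 5920/3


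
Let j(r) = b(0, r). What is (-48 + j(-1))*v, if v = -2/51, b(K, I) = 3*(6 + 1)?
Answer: 18/17 ≈ 1.0588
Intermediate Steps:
b(K, I) = 21 (b(K, I) = 3*7 = 21)
v = -2/51 (v = -2*1/51 = -2/51 ≈ -0.039216)
j(r) = 21
(-48 + j(-1))*v = (-48 + 21)*(-2/51) = -27*(-2/51) = 18/17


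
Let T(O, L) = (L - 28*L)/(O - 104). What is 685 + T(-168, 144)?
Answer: 11888/17 ≈ 699.29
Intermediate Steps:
T(O, L) = -27*L/(-104 + O) (T(O, L) = (-27*L)/(-104 + O) = -27*L/(-104 + O))
685 + T(-168, 144) = 685 - 27*144/(-104 - 168) = 685 - 27*144/(-272) = 685 - 27*144*(-1/272) = 685 + 243/17 = 11888/17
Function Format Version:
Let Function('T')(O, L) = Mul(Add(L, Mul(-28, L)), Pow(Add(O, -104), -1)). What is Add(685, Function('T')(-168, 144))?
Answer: Rational(11888, 17) ≈ 699.29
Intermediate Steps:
Function('T')(O, L) = Mul(-27, L, Pow(Add(-104, O), -1)) (Function('T')(O, L) = Mul(Mul(-27, L), Pow(Add(-104, O), -1)) = Mul(-27, L, Pow(Add(-104, O), -1)))
Add(685, Function('T')(-168, 144)) = Add(685, Mul(-27, 144, Pow(Add(-104, -168), -1))) = Add(685, Mul(-27, 144, Pow(-272, -1))) = Add(685, Mul(-27, 144, Rational(-1, 272))) = Add(685, Rational(243, 17)) = Rational(11888, 17)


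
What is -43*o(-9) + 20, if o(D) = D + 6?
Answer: 149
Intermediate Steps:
o(D) = 6 + D
-43*o(-9) + 20 = -43*(6 - 9) + 20 = -43*(-3) + 20 = 129 + 20 = 149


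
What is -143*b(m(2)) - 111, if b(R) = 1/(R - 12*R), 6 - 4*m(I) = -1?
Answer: -725/7 ≈ -103.57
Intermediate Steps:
m(I) = 7/4 (m(I) = 3/2 - 1/4*(-1) = 3/2 + 1/4 = 7/4)
b(R) = -1/(11*R) (b(R) = 1/(-11*R) = -1/(11*R))
-143*b(m(2)) - 111 = -(-13)/7/4 - 111 = -(-13)*4/7 - 111 = -143*(-4/77) - 111 = 52/7 - 111 = -725/7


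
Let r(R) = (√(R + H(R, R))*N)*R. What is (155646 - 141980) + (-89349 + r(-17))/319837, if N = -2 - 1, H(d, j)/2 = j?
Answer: 4370803093/319837 + 51*I*√51/319837 ≈ 13666.0 + 0.0011387*I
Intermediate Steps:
H(d, j) = 2*j
N = -3
r(R) = -3*√3*R^(3/2) (r(R) = (√(R + 2*R)*(-3))*R = (√(3*R)*(-3))*R = ((√3*√R)*(-3))*R = (-3*√3*√R)*R = -3*√3*R^(3/2))
(155646 - 141980) + (-89349 + r(-17))/319837 = (155646 - 141980) + (-89349 - 3*√3*(-17)^(3/2))/319837 = 13666 + (-89349 - 3*√3*(-17*I*√17))*(1/319837) = 13666 + (-89349 + 51*I*√51)*(1/319837) = 13666 + (-89349/319837 + 51*I*√51/319837) = 4370803093/319837 + 51*I*√51/319837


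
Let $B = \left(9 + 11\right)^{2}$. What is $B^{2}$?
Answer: $160000$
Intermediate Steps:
$B = 400$ ($B = 20^{2} = 400$)
$B^{2} = 400^{2} = 160000$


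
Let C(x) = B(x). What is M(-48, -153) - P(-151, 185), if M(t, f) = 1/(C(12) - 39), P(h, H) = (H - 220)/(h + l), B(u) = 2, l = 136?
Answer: -262/111 ≈ -2.3604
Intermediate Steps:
C(x) = 2
P(h, H) = (-220 + H)/(136 + h) (P(h, H) = (H - 220)/(h + 136) = (-220 + H)/(136 + h))
M(t, f) = -1/37 (M(t, f) = 1/(2 - 39) = 1/(-37) = -1/37)
M(-48, -153) - P(-151, 185) = -1/37 - (-220 + 185)/(136 - 151) = -1/37 - (-35)/(-15) = -1/37 - (-1)*(-35)/15 = -1/37 - 1*7/3 = -1/37 - 7/3 = -262/111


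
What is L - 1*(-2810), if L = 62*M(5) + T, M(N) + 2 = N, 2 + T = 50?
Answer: 3044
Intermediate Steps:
T = 48 (T = -2 + 50 = 48)
M(N) = -2 + N
L = 234 (L = 62*(-2 + 5) + 48 = 62*3 + 48 = 186 + 48 = 234)
L - 1*(-2810) = 234 - 1*(-2810) = 234 + 2810 = 3044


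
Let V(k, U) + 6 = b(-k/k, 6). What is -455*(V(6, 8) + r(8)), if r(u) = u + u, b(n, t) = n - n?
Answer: -4550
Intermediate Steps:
b(n, t) = 0
V(k, U) = -6 (V(k, U) = -6 + 0 = -6)
r(u) = 2*u
-455*(V(6, 8) + r(8)) = -455*(-6 + 2*8) = -455*(-6 + 16) = -455*10 = -4550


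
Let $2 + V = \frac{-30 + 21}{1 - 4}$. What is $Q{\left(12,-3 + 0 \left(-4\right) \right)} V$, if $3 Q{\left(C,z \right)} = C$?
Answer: $4$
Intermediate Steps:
$Q{\left(C,z \right)} = \frac{C}{3}$
$V = 1$ ($V = -2 + \frac{-30 + 21}{1 - 4} = -2 - \frac{9}{-3} = -2 - -3 = -2 + 3 = 1$)
$Q{\left(12,-3 + 0 \left(-4\right) \right)} V = \frac{1}{3} \cdot 12 \cdot 1 = 4 \cdot 1 = 4$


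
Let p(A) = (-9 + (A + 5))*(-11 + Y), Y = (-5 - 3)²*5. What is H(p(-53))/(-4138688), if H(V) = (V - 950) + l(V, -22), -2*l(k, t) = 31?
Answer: 37157/8277376 ≈ 0.0044890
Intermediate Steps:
l(k, t) = -31/2 (l(k, t) = -½*31 = -31/2)
Y = 320 (Y = (-8)²*5 = 64*5 = 320)
p(A) = -1236 + 309*A (p(A) = (-9 + (A + 5))*(-11 + 320) = (-9 + (5 + A))*309 = (-4 + A)*309 = -1236 + 309*A)
H(V) = -1931/2 + V (H(V) = (V - 950) - 31/2 = (-950 + V) - 31/2 = -1931/2 + V)
H(p(-53))/(-4138688) = (-1931/2 + (-1236 + 309*(-53)))/(-4138688) = (-1931/2 + (-1236 - 16377))*(-1/4138688) = (-1931/2 - 17613)*(-1/4138688) = -37157/2*(-1/4138688) = 37157/8277376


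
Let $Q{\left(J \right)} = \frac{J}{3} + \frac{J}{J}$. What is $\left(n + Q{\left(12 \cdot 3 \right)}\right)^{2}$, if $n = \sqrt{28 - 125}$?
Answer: $\left(13 + i \sqrt{97}\right)^{2} \approx 72.0 + 256.07 i$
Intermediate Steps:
$Q{\left(J \right)} = 1 + \frac{J}{3}$ ($Q{\left(J \right)} = J \frac{1}{3} + 1 = \frac{J}{3} + 1 = 1 + \frac{J}{3}$)
$n = i \sqrt{97}$ ($n = \sqrt{-97} = i \sqrt{97} \approx 9.8489 i$)
$\left(n + Q{\left(12 \cdot 3 \right)}\right)^{2} = \left(i \sqrt{97} + \left(1 + \frac{12 \cdot 3}{3}\right)\right)^{2} = \left(i \sqrt{97} + \left(1 + \frac{1}{3} \cdot 36\right)\right)^{2} = \left(i \sqrt{97} + \left(1 + 12\right)\right)^{2} = \left(i \sqrt{97} + 13\right)^{2} = \left(13 + i \sqrt{97}\right)^{2}$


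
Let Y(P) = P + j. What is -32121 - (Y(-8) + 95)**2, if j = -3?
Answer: -39177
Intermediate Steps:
Y(P) = -3 + P (Y(P) = P - 3 = -3 + P)
-32121 - (Y(-8) + 95)**2 = -32121 - ((-3 - 8) + 95)**2 = -32121 - (-11 + 95)**2 = -32121 - 1*84**2 = -32121 - 1*7056 = -32121 - 7056 = -39177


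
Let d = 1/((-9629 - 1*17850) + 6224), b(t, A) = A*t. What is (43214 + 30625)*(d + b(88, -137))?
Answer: -6307088166253/7085 ≈ -8.9020e+8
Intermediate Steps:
d = -1/21255 (d = 1/((-9629 - 17850) + 6224) = 1/(-27479 + 6224) = 1/(-21255) = -1/21255 ≈ -4.7048e-5)
(43214 + 30625)*(d + b(88, -137)) = (43214 + 30625)*(-1/21255 - 137*88) = 73839*(-1/21255 - 12056) = 73839*(-256250281/21255) = -6307088166253/7085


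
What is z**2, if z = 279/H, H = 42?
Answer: 8649/196 ≈ 44.128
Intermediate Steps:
z = 93/14 (z = 279/42 = 279*(1/42) = 93/14 ≈ 6.6429)
z**2 = (93/14)**2 = 8649/196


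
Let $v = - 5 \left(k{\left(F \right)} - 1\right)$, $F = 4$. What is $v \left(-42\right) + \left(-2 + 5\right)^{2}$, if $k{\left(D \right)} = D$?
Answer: $639$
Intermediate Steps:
$v = -15$ ($v = - 5 \left(4 - 1\right) = \left(-5\right) 3 = -15$)
$v \left(-42\right) + \left(-2 + 5\right)^{2} = \left(-15\right) \left(-42\right) + \left(-2 + 5\right)^{2} = 630 + 3^{2} = 630 + 9 = 639$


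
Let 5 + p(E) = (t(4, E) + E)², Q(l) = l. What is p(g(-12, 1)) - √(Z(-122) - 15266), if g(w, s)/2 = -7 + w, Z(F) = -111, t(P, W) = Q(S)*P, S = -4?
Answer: 2911 - I*√15377 ≈ 2911.0 - 124.0*I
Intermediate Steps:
t(P, W) = -4*P
g(w, s) = -14 + 2*w (g(w, s) = 2*(-7 + w) = -14 + 2*w)
p(E) = -5 + (-16 + E)² (p(E) = -5 + (-4*4 + E)² = -5 + (-16 + E)²)
p(g(-12, 1)) - √(Z(-122) - 15266) = (-5 + (-16 + (-14 + 2*(-12)))²) - √(-111 - 15266) = (-5 + (-16 + (-14 - 24))²) - √(-15377) = (-5 + (-16 - 38)²) - I*√15377 = (-5 + (-54)²) - I*√15377 = (-5 + 2916) - I*√15377 = 2911 - I*√15377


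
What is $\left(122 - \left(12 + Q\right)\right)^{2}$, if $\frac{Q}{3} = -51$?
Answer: $69169$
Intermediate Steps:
$Q = -153$ ($Q = 3 \left(-51\right) = -153$)
$\left(122 - \left(12 + Q\right)\right)^{2} = \left(122 - -141\right)^{2} = \left(122 + \left(-12 + 153\right)\right)^{2} = \left(122 + 141\right)^{2} = 263^{2} = 69169$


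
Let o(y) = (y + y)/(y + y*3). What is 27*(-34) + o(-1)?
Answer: -1835/2 ≈ -917.50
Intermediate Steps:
o(y) = 1/2 (o(y) = (2*y)/(y + 3*y) = (2*y)/((4*y)) = (2*y)*(1/(4*y)) = 1/2)
27*(-34) + o(-1) = 27*(-34) + 1/2 = -918 + 1/2 = -1835/2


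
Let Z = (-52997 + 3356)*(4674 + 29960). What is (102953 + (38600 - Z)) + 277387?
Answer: 1719685334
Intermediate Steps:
Z = -1719266394 (Z = -49641*34634 = -1719266394)
(102953 + (38600 - Z)) + 277387 = (102953 + (38600 - 1*(-1719266394))) + 277387 = (102953 + (38600 + 1719266394)) + 277387 = (102953 + 1719304994) + 277387 = 1719407947 + 277387 = 1719685334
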